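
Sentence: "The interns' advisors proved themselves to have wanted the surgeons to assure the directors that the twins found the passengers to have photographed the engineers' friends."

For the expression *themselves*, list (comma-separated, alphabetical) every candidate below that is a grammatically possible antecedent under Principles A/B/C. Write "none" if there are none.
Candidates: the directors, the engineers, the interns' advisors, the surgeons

the interns' advisors

*themselves* is a reflexive; Principle A requires it to be bound within its binding domain — the matrix clause.
— the directors: object of the clause headed by 'assure'; does not c-command the reflexive — cannot bind it (Principle A).
— the engineers: possessor inside the object DP of the clause headed by 'photographed'; does not c-command the reflexive — cannot bind it (Principle A).
— the interns' advisors: subject of the matrix clause; c-commands the reflexive within its binding domain — allowed (Principle A).
— the surgeons: subject of the clause headed by 'assure'; does not c-command the reflexive — cannot bind it (Principle A).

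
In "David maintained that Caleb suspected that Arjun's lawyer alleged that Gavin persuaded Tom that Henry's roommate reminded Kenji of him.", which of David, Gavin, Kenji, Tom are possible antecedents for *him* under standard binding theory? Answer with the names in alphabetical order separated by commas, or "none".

David, Gavin, Tom

*him* is a pronoun; Principle B requires it to be free in its binding domain — the clause headed by 'reminded'.
— David: subject of the matrix clause; c-commands the pronoun but lies outside its binding domain — allowed.
— Gavin: subject of the clause headed by 'persuaded'; c-commands the pronoun but lies outside its binding domain — allowed.
— Kenji: object of the clause headed by 'reminded'; c-commands the pronoun within its binding domain — blocked (Principle B).
— Tom: object of the clause headed by 'persuaded'; c-commands the pronoun but lies outside its binding domain — allowed.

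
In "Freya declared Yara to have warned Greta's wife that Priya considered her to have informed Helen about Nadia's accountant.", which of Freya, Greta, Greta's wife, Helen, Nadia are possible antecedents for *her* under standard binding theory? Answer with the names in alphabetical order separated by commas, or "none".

Freya, Greta, Greta's wife

*her* is a pronoun; Principle B requires it to be free in its binding domain — the clause headed by 'considered'.
— Freya: subject of the matrix clause; c-commands the pronoun but lies outside its binding domain — allowed.
— Greta: possessor inside the object DP of the clause headed by 'warned'; does not c-command the pronoun — Principle B does not apply; allowed.
— Greta's wife: object of the clause headed by 'warned'; c-commands the pronoun but lies outside its binding domain — allowed.
— Helen: object of the clause headed by 'informed'; is c-commanded by the pronoun; coreference would bind this R-expression — blocked (Principle C).
— Nadia: possessor inside the second object DP of the clause headed by 'informed'; is c-commanded by the pronoun; coreference would bind this R-expression — blocked (Principle C).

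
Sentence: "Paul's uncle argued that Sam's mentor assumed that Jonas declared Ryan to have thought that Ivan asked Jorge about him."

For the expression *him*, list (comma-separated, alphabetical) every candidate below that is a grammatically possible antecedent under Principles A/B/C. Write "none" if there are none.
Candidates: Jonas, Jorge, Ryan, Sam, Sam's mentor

Jonas, Ryan, Sam, Sam's mentor

*him* is a pronoun; Principle B requires it to be free in its binding domain — the clause headed by 'asked'.
— Jonas: subject of the clause headed by 'declared'; c-commands the pronoun but lies outside its binding domain — allowed.
— Jorge: object of the clause headed by 'asked'; c-commands the pronoun within its binding domain — blocked (Principle B).
— Ryan: subject of the clause headed by 'thought'; c-commands the pronoun but lies outside its binding domain — allowed.
— Sam: possessor inside the subject DP of the clause headed by 'assumed'; does not c-command the pronoun — Principle B does not apply; allowed.
— Sam's mentor: subject of the clause headed by 'assumed'; c-commands the pronoun but lies outside its binding domain — allowed.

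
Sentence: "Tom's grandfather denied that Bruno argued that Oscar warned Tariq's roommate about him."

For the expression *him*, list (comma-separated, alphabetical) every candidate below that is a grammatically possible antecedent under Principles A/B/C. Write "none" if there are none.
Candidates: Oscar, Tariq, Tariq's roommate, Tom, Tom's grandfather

*him* is a pronoun; Principle B requires it to be free in its binding domain — the clause headed by 'warned'.
— Oscar: subject of the clause headed by 'warned'; c-commands the pronoun within its binding domain — blocked (Principle B).
— Tariq: possessor inside the object DP of the clause headed by 'warned'; does not c-command the pronoun — Principle B does not apply; allowed.
— Tariq's roommate: object of the clause headed by 'warned'; c-commands the pronoun within its binding domain — blocked (Principle B).
— Tom: possessor inside the subject DP of the matrix clause; does not c-command the pronoun — Principle B does not apply; allowed.
— Tom's grandfather: subject of the matrix clause; c-commands the pronoun but lies outside its binding domain — allowed.

Tariq, Tom, Tom's grandfather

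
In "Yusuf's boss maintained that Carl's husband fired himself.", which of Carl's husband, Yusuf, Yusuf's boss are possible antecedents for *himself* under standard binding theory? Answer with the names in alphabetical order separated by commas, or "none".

Carl's husband

*himself* is a reflexive; Principle A requires it to be bound within its binding domain — the clause headed by 'fired'.
— Carl's husband: subject of the clause headed by 'fired'; c-commands the reflexive within its binding domain — allowed (Principle A).
— Yusuf: possessor inside the subject DP of the matrix clause; does not c-command the reflexive — cannot bind it (Principle A).
— Yusuf's boss: subject of the matrix clause; c-commands the reflexive but lies outside its binding domain — cannot bind it (Principle A).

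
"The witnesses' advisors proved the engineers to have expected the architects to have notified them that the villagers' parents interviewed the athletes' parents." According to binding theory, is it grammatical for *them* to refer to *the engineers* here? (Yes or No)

Yes

*the engineers* is an R-expression; Principle C requires it to be free (not bound by any c-commanding expression).
— them: object of the clause headed by 'notified'; the pronoun does not c-command the R-expression — coreference allowed.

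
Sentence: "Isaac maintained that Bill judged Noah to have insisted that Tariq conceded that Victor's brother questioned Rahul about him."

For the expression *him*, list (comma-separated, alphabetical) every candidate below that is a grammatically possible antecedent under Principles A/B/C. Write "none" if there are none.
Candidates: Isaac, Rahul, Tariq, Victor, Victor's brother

*him* is a pronoun; Principle B requires it to be free in its binding domain — the clause headed by 'questioned'.
— Isaac: subject of the matrix clause; c-commands the pronoun but lies outside its binding domain — allowed.
— Rahul: object of the clause headed by 'questioned'; c-commands the pronoun within its binding domain — blocked (Principle B).
— Tariq: subject of the clause headed by 'conceded'; c-commands the pronoun but lies outside its binding domain — allowed.
— Victor: possessor inside the subject DP of the clause headed by 'questioned'; does not c-command the pronoun — Principle B does not apply; allowed.
— Victor's brother: subject of the clause headed by 'questioned'; c-commands the pronoun within its binding domain — blocked (Principle B).

Isaac, Tariq, Victor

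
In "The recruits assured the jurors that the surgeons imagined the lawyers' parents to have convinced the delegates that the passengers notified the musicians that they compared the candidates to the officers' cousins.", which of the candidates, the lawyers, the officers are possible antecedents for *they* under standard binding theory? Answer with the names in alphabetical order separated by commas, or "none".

*they* is a pronoun; Principle B requires it to be free in its binding domain — the clause headed by 'compared'.
— the candidates: object of the clause headed by 'compared'; is c-commanded by the pronoun; coreference would bind this R-expression — blocked (Principle C).
— the lawyers: possessor inside the subject DP of the clause headed by 'convinced'; does not c-command the pronoun — Principle B does not apply; allowed.
— the officers: possessor inside the second object DP of the clause headed by 'compared'; is c-commanded by the pronoun; coreference would bind this R-expression — blocked (Principle C).

the lawyers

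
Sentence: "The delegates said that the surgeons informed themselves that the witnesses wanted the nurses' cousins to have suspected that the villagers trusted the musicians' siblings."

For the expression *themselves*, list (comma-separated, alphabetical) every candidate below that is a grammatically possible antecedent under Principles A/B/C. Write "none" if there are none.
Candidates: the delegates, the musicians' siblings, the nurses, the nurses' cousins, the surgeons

*themselves* is a reflexive; Principle A requires it to be bound within its binding domain — the clause headed by 'informed'.
— the delegates: subject of the matrix clause; c-commands the reflexive but lies outside its binding domain — cannot bind it (Principle A).
— the musicians' siblings: object of the clause headed by 'trusted'; does not c-command the reflexive — cannot bind it (Principle A).
— the nurses: possessor inside the subject DP of the clause headed by 'suspected'; does not c-command the reflexive — cannot bind it (Principle A).
— the nurses' cousins: subject of the clause headed by 'suspected'; does not c-command the reflexive — cannot bind it (Principle A).
— the surgeons: subject of the clause headed by 'informed'; c-commands the reflexive within its binding domain — allowed (Principle A).

the surgeons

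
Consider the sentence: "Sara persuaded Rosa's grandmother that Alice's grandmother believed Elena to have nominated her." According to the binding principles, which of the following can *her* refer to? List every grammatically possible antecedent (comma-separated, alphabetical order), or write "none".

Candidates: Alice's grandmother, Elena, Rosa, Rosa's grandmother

*her* is a pronoun; Principle B requires it to be free in its binding domain — the clause headed by 'nominated'.
— Alice's grandmother: subject of the clause headed by 'believed'; c-commands the pronoun but lies outside its binding domain — allowed.
— Elena: subject of the clause headed by 'nominated'; c-commands the pronoun within its binding domain — blocked (Principle B).
— Rosa: possessor inside the object DP of the matrix clause; does not c-command the pronoun — Principle B does not apply; allowed.
— Rosa's grandmother: object of the matrix clause; c-commands the pronoun but lies outside its binding domain — allowed.

Alice's grandmother, Rosa, Rosa's grandmother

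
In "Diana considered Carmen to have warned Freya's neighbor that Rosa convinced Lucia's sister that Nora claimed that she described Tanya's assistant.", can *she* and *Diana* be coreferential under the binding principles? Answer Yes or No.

*Diana* is an R-expression; Principle C requires it to be free (not bound by any c-commanding expression).
— she: subject of the clause headed by 'described'; the pronoun does not c-command the R-expression — coreference allowed.

Yes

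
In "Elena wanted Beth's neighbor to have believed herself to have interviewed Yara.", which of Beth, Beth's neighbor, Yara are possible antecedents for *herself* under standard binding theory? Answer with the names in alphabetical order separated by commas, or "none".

Beth's neighbor

*herself* is a reflexive; Principle A requires it to be bound within its binding domain — the clause headed by 'believed'.
— Beth: possessor inside the subject DP of the clause headed by 'believed'; does not c-command the reflexive — cannot bind it (Principle A).
— Beth's neighbor: subject of the clause headed by 'believed'; c-commands the reflexive within its binding domain — allowed (Principle A).
— Yara: object of the clause headed by 'interviewed'; does not c-command the reflexive — cannot bind it (Principle A).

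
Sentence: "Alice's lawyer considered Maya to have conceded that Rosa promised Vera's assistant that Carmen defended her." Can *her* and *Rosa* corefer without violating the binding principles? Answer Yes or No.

Yes

*Rosa* is an R-expression; Principle C requires it to be free (not bound by any c-commanding expression).
— her: object of the clause headed by 'defended'; the pronoun does not c-command the R-expression — coreference allowed.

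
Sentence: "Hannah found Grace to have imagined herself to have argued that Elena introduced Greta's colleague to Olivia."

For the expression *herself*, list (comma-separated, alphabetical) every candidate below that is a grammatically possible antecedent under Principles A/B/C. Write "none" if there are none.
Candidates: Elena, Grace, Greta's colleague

Grace

*herself* is a reflexive; Principle A requires it to be bound within its binding domain — the clause headed by 'imagined'.
— Elena: subject of the clause headed by 'introduced'; does not c-command the reflexive — cannot bind it (Principle A).
— Grace: subject of the clause headed by 'imagined'; c-commands the reflexive within its binding domain — allowed (Principle A).
— Greta's colleague: object of the clause headed by 'introduced'; does not c-command the reflexive — cannot bind it (Principle A).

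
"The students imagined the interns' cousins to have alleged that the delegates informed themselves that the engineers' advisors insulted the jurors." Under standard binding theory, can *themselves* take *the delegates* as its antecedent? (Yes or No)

Yes

*themselves* is a reflexive; Principle A requires it to be bound within its binding domain — the clause headed by 'informed'.
— the delegates: subject of the clause headed by 'informed'; c-commands the reflexive within its binding domain — allowed (Principle A).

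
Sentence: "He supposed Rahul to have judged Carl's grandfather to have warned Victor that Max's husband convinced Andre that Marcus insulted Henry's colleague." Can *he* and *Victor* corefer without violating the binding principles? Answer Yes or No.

*Victor* is an R-expression; Principle C requires it to be free (not bound by any c-commanding expression).
— he: subject of the matrix clause; the pronoun c-commands the R-expression — coreference blocked (Principle C).

No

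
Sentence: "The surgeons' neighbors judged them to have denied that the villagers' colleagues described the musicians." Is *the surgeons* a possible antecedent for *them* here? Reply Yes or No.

*them* is a pronoun; Principle B requires it to be free in its binding domain — the matrix clause.
— the surgeons: possessor inside the subject DP of the matrix clause; does not c-command the pronoun — Principle B does not apply; allowed.

Yes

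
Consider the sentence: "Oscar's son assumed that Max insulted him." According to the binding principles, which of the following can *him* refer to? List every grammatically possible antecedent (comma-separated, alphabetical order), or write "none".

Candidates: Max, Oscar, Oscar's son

*him* is a pronoun; Principle B requires it to be free in its binding domain — the clause headed by 'insulted'.
— Max: subject of the clause headed by 'insulted'; c-commands the pronoun within its binding domain — blocked (Principle B).
— Oscar: possessor inside the subject DP of the matrix clause; does not c-command the pronoun — Principle B does not apply; allowed.
— Oscar's son: subject of the matrix clause; c-commands the pronoun but lies outside its binding domain — allowed.

Oscar, Oscar's son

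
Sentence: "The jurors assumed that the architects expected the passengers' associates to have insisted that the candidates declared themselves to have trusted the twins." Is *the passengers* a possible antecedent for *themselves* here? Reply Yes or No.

*themselves* is a reflexive; Principle A requires it to be bound within its binding domain — the clause headed by 'declared'.
— the passengers: possessor inside the subject DP of the clause headed by 'insisted'; does not c-command the reflexive — cannot bind it (Principle A).

No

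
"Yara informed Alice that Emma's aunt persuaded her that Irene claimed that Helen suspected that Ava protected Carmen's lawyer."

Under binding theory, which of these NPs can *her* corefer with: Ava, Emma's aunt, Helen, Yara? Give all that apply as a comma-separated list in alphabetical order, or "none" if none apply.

Yara

*her* is a pronoun; Principle B requires it to be free in its binding domain — the clause headed by 'persuaded'.
— Ava: subject of the clause headed by 'protected'; is c-commanded by the pronoun; coreference would bind this R-expression — blocked (Principle C).
— Emma's aunt: subject of the clause headed by 'persuaded'; c-commands the pronoun within its binding domain — blocked (Principle B).
— Helen: subject of the clause headed by 'suspected'; is c-commanded by the pronoun; coreference would bind this R-expression — blocked (Principle C).
— Yara: subject of the matrix clause; c-commands the pronoun but lies outside its binding domain — allowed.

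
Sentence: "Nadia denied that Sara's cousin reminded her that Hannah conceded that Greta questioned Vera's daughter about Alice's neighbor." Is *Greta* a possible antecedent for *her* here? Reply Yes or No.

No

*her* is a pronoun; Principle B requires it to be free in its binding domain — the clause headed by 'reminded'.
— Greta: subject of the clause headed by 'questioned'; is c-commanded by the pronoun; coreference would bind this R-expression — blocked (Principle C).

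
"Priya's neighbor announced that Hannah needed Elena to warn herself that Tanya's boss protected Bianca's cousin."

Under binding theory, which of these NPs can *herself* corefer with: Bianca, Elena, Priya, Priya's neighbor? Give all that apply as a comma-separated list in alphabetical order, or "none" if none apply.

Elena

*herself* is a reflexive; Principle A requires it to be bound within its binding domain — the clause headed by 'warn'.
— Bianca: possessor inside the object DP of the clause headed by 'protected'; does not c-command the reflexive — cannot bind it (Principle A).
— Elena: subject of the clause headed by 'warn'; c-commands the reflexive within its binding domain — allowed (Principle A).
— Priya: possessor inside the subject DP of the matrix clause; does not c-command the reflexive — cannot bind it (Principle A).
— Priya's neighbor: subject of the matrix clause; c-commands the reflexive but lies outside its binding domain — cannot bind it (Principle A).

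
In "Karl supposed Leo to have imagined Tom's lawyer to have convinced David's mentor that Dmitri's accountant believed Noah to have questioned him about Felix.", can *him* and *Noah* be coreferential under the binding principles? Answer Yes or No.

*Noah* is an R-expression; Principle C requires it to be free (not bound by any c-commanding expression).
— him: object of the clause headed by 'questioned'; the R-expression locally c-commands the pronoun — coreference blocked (Principle B on the pronoun).

No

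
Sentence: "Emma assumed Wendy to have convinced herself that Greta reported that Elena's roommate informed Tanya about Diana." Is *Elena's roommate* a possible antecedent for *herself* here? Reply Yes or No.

No

*herself* is a reflexive; Principle A requires it to be bound within its binding domain — the clause headed by 'convinced'.
— Elena's roommate: subject of the clause headed by 'informed'; does not c-command the reflexive — cannot bind it (Principle A).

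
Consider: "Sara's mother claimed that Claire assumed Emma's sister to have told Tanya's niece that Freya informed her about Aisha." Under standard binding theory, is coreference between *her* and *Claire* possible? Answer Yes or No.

*Claire* is an R-expression; Principle C requires it to be free (not bound by any c-commanding expression).
— her: object of the clause headed by 'informed'; the pronoun does not c-command the R-expression — coreference allowed.

Yes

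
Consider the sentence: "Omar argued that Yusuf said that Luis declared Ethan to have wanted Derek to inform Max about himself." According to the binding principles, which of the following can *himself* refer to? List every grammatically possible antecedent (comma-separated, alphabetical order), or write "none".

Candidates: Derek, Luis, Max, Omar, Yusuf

*himself* is a reflexive; Principle A requires it to be bound within its binding domain — the clause headed by 'inform'.
— Derek: subject of the clause headed by 'inform'; c-commands the reflexive within its binding domain — allowed (Principle A).
— Luis: subject of the clause headed by 'declared'; c-commands the reflexive but lies outside its binding domain — cannot bind it (Principle A).
— Max: object of the clause headed by 'inform'; c-commands the reflexive within its binding domain — allowed (Principle A).
— Omar: subject of the matrix clause; c-commands the reflexive but lies outside its binding domain — cannot bind it (Principle A).
— Yusuf: subject of the clause headed by 'said'; c-commands the reflexive but lies outside its binding domain — cannot bind it (Principle A).

Derek, Max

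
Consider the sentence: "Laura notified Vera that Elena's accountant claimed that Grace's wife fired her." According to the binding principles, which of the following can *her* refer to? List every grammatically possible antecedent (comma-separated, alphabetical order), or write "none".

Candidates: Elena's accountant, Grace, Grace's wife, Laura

Elena's accountant, Grace, Laura

*her* is a pronoun; Principle B requires it to be free in its binding domain — the clause headed by 'fired'.
— Elena's accountant: subject of the clause headed by 'claimed'; c-commands the pronoun but lies outside its binding domain — allowed.
— Grace: possessor inside the subject DP of the clause headed by 'fired'; does not c-command the pronoun — Principle B does not apply; allowed.
— Grace's wife: subject of the clause headed by 'fired'; c-commands the pronoun within its binding domain — blocked (Principle B).
— Laura: subject of the matrix clause; c-commands the pronoun but lies outside its binding domain — allowed.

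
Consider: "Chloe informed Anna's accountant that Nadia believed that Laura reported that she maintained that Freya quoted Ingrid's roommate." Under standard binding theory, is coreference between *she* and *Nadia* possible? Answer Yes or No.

*Nadia* is an R-expression; Principle C requires it to be free (not bound by any c-commanding expression).
— she: subject of the clause headed by 'maintained'; the pronoun does not c-command the R-expression — coreference allowed.

Yes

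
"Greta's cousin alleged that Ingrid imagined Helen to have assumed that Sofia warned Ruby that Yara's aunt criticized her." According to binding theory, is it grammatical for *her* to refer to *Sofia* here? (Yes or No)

Yes

*Sofia* is an R-expression; Principle C requires it to be free (not bound by any c-commanding expression).
— her: object of the clause headed by 'criticized'; the pronoun does not c-command the R-expression — coreference allowed.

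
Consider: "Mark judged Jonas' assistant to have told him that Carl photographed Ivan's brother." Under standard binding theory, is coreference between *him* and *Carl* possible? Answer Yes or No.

*Carl* is an R-expression; Principle C requires it to be free (not bound by any c-commanding expression).
— him: object of the clause headed by 'told'; the pronoun c-commands the R-expression — coreference blocked (Principle C).

No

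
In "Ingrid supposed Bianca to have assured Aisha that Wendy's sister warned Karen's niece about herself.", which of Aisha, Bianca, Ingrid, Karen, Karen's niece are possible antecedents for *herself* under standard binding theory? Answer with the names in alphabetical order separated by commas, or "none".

Karen's niece

*herself* is a reflexive; Principle A requires it to be bound within its binding domain — the clause headed by 'warned'.
— Aisha: object of the clause headed by 'assured'; c-commands the reflexive but lies outside its binding domain — cannot bind it (Principle A).
— Bianca: subject of the clause headed by 'assured'; c-commands the reflexive but lies outside its binding domain — cannot bind it (Principle A).
— Ingrid: subject of the matrix clause; c-commands the reflexive but lies outside its binding domain — cannot bind it (Principle A).
— Karen: possessor inside the object DP of the clause headed by 'warned'; does not c-command the reflexive — cannot bind it (Principle A).
— Karen's niece: object of the clause headed by 'warned'; c-commands the reflexive within its binding domain — allowed (Principle A).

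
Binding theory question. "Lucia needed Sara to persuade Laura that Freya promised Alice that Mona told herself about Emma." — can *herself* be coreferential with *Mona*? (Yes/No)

Yes

*herself* is a reflexive; Principle A requires it to be bound within its binding domain — the clause headed by 'told'.
— Mona: subject of the clause headed by 'told'; c-commands the reflexive within its binding domain — allowed (Principle A).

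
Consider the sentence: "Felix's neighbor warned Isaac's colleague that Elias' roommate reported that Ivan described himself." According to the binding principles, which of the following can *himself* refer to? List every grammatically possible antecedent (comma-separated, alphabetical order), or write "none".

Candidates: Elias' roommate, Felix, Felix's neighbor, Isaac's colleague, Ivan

*himself* is a reflexive; Principle A requires it to be bound within its binding domain — the clause headed by 'described'.
— Elias' roommate: subject of the clause headed by 'reported'; c-commands the reflexive but lies outside its binding domain — cannot bind it (Principle A).
— Felix: possessor inside the subject DP of the matrix clause; does not c-command the reflexive — cannot bind it (Principle A).
— Felix's neighbor: subject of the matrix clause; c-commands the reflexive but lies outside its binding domain — cannot bind it (Principle A).
— Isaac's colleague: object of the matrix clause; c-commands the reflexive but lies outside its binding domain — cannot bind it (Principle A).
— Ivan: subject of the clause headed by 'described'; c-commands the reflexive within its binding domain — allowed (Principle A).

Ivan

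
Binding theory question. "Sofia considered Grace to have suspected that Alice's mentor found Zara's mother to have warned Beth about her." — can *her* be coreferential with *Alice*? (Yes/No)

*her* is a pronoun; Principle B requires it to be free in its binding domain — the clause headed by 'warned'.
— Alice: possessor inside the subject DP of the clause headed by 'found'; does not c-command the pronoun — Principle B does not apply; allowed.

Yes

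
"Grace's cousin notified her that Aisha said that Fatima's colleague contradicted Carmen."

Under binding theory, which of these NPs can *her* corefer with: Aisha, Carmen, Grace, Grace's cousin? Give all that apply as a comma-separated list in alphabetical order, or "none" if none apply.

*her* is a pronoun; Principle B requires it to be free in its binding domain — the matrix clause.
— Aisha: subject of the clause headed by 'said'; is c-commanded by the pronoun; coreference would bind this R-expression — blocked (Principle C).
— Carmen: object of the clause headed by 'contradicted'; is c-commanded by the pronoun; coreference would bind this R-expression — blocked (Principle C).
— Grace: possessor inside the subject DP of the matrix clause; does not c-command the pronoun — Principle B does not apply; allowed.
— Grace's cousin: subject of the matrix clause; c-commands the pronoun within its binding domain — blocked (Principle B).

Grace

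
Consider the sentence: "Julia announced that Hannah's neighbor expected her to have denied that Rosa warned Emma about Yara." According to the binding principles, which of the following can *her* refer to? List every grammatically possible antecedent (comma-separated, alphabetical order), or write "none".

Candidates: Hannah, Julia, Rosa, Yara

*her* is a pronoun; Principle B requires it to be free in its binding domain — the clause headed by 'expected'.
— Hannah: possessor inside the subject DP of the clause headed by 'expected'; does not c-command the pronoun — Principle B does not apply; allowed.
— Julia: subject of the matrix clause; c-commands the pronoun but lies outside its binding domain — allowed.
— Rosa: subject of the clause headed by 'warned'; is c-commanded by the pronoun; coreference would bind this R-expression — blocked (Principle C).
— Yara: second object of the clause headed by 'warned'; is c-commanded by the pronoun; coreference would bind this R-expression — blocked (Principle C).

Hannah, Julia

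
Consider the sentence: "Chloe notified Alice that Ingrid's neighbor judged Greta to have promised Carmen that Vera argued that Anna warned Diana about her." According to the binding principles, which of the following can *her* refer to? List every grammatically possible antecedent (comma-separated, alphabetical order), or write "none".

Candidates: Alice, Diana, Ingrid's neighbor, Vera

*her* is a pronoun; Principle B requires it to be free in its binding domain — the clause headed by 'warned'.
— Alice: object of the matrix clause; c-commands the pronoun but lies outside its binding domain — allowed.
— Diana: object of the clause headed by 'warned'; c-commands the pronoun within its binding domain — blocked (Principle B).
— Ingrid's neighbor: subject of the clause headed by 'judged'; c-commands the pronoun but lies outside its binding domain — allowed.
— Vera: subject of the clause headed by 'argued'; c-commands the pronoun but lies outside its binding domain — allowed.

Alice, Ingrid's neighbor, Vera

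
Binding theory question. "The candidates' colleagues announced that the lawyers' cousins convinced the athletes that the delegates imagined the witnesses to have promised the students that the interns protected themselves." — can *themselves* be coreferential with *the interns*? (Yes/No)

Yes

*themselves* is a reflexive; Principle A requires it to be bound within its binding domain — the clause headed by 'protected'.
— the interns: subject of the clause headed by 'protected'; c-commands the reflexive within its binding domain — allowed (Principle A).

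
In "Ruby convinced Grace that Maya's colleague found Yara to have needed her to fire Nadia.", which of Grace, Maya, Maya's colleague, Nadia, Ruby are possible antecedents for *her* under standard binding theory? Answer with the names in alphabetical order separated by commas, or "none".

*her* is a pronoun; Principle B requires it to be free in its binding domain — the clause headed by 'needed'.
— Grace: object of the matrix clause; c-commands the pronoun but lies outside its binding domain — allowed.
— Maya: possessor inside the subject DP of the clause headed by 'found'; does not c-command the pronoun — Principle B does not apply; allowed.
— Maya's colleague: subject of the clause headed by 'found'; c-commands the pronoun but lies outside its binding domain — allowed.
— Nadia: object of the clause headed by 'fire'; is c-commanded by the pronoun; coreference would bind this R-expression — blocked (Principle C).
— Ruby: subject of the matrix clause; c-commands the pronoun but lies outside its binding domain — allowed.

Grace, Maya, Maya's colleague, Ruby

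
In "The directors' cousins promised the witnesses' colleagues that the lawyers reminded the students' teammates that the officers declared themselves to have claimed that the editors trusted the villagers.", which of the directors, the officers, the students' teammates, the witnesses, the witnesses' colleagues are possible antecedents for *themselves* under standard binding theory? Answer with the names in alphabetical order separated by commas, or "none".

*themselves* is a reflexive; Principle A requires it to be bound within its binding domain — the clause headed by 'declared'.
— the directors: possessor inside the subject DP of the matrix clause; does not c-command the reflexive — cannot bind it (Principle A).
— the officers: subject of the clause headed by 'declared'; c-commands the reflexive within its binding domain — allowed (Principle A).
— the students' teammates: object of the clause headed by 'reminded'; c-commands the reflexive but lies outside its binding domain — cannot bind it (Principle A).
— the witnesses: possessor inside the object DP of the matrix clause; does not c-command the reflexive — cannot bind it (Principle A).
— the witnesses' colleagues: object of the matrix clause; c-commands the reflexive but lies outside its binding domain — cannot bind it (Principle A).

the officers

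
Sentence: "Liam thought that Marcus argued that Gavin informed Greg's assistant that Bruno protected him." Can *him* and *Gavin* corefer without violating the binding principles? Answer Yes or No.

Yes

*Gavin* is an R-expression; Principle C requires it to be free (not bound by any c-commanding expression).
— him: object of the clause headed by 'protected'; the pronoun does not c-command the R-expression — coreference allowed.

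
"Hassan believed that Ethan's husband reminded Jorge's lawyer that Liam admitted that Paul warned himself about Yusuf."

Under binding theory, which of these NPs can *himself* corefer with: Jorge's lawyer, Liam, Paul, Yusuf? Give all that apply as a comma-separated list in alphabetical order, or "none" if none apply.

*himself* is a reflexive; Principle A requires it to be bound within its binding domain — the clause headed by 'warned'.
— Jorge's lawyer: object of the clause headed by 'reminded'; c-commands the reflexive but lies outside its binding domain — cannot bind it (Principle A).
— Liam: subject of the clause headed by 'admitted'; c-commands the reflexive but lies outside its binding domain — cannot bind it (Principle A).
— Paul: subject of the clause headed by 'warned'; c-commands the reflexive within its binding domain — allowed (Principle A).
— Yusuf: second object of the clause headed by 'warned'; does not c-command the reflexive — cannot bind it (Principle A).

Paul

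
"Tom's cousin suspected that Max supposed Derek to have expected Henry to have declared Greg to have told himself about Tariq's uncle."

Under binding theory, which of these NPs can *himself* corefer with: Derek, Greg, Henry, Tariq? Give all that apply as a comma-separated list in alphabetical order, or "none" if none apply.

Greg

*himself* is a reflexive; Principle A requires it to be bound within its binding domain — the clause headed by 'told'.
— Derek: subject of the clause headed by 'expected'; c-commands the reflexive but lies outside its binding domain — cannot bind it (Principle A).
— Greg: subject of the clause headed by 'told'; c-commands the reflexive within its binding domain — allowed (Principle A).
— Henry: subject of the clause headed by 'declared'; c-commands the reflexive but lies outside its binding domain — cannot bind it (Principle A).
— Tariq: possessor inside the second object DP of the clause headed by 'told'; does not c-command the reflexive — cannot bind it (Principle A).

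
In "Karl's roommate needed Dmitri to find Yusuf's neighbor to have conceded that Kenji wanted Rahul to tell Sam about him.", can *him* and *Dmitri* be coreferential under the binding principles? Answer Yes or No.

*Dmitri* is an R-expression; Principle C requires it to be free (not bound by any c-commanding expression).
— him: second object of the clause headed by 'tell'; the pronoun does not c-command the R-expression — coreference allowed.

Yes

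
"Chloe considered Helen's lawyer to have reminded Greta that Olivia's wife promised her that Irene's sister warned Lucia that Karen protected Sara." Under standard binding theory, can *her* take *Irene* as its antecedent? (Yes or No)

*her* is a pronoun; Principle B requires it to be free in its binding domain — the clause headed by 'promised'.
— Irene: possessor inside the subject DP of the clause headed by 'warned'; is c-commanded by the pronoun; coreference would bind this R-expression — blocked (Principle C).

No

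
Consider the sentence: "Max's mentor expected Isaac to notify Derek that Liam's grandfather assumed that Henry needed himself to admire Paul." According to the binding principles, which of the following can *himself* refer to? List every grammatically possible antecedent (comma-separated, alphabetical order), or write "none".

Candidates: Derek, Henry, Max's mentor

*himself* is a reflexive; Principle A requires it to be bound within its binding domain — the clause headed by 'needed'.
— Derek: object of the clause headed by 'notify'; c-commands the reflexive but lies outside its binding domain — cannot bind it (Principle A).
— Henry: subject of the clause headed by 'needed'; c-commands the reflexive within its binding domain — allowed (Principle A).
— Max's mentor: subject of the matrix clause; c-commands the reflexive but lies outside its binding domain — cannot bind it (Principle A).

Henry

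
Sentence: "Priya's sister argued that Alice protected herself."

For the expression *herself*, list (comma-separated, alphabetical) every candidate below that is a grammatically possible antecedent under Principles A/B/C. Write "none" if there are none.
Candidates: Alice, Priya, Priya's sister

Alice

*herself* is a reflexive; Principle A requires it to be bound within its binding domain — the clause headed by 'protected'.
— Alice: subject of the clause headed by 'protected'; c-commands the reflexive within its binding domain — allowed (Principle A).
— Priya: possessor inside the subject DP of the matrix clause; does not c-command the reflexive — cannot bind it (Principle A).
— Priya's sister: subject of the matrix clause; c-commands the reflexive but lies outside its binding domain — cannot bind it (Principle A).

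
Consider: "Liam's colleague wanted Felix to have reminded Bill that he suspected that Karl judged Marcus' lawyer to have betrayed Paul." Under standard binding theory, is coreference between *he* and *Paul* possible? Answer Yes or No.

No

*Paul* is an R-expression; Principle C requires it to be free (not bound by any c-commanding expression).
— he: subject of the clause headed by 'suspected'; the pronoun c-commands the R-expression — coreference blocked (Principle C).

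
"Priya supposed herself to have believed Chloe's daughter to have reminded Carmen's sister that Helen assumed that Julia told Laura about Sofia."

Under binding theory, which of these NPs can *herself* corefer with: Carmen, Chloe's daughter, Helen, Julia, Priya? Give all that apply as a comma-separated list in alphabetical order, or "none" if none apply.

*herself* is a reflexive; Principle A requires it to be bound within its binding domain — the matrix clause.
— Carmen: possessor inside the object DP of the clause headed by 'reminded'; does not c-command the reflexive — cannot bind it (Principle A).
— Chloe's daughter: subject of the clause headed by 'reminded'; does not c-command the reflexive — cannot bind it (Principle A).
— Helen: subject of the clause headed by 'assumed'; does not c-command the reflexive — cannot bind it (Principle A).
— Julia: subject of the clause headed by 'told'; does not c-command the reflexive — cannot bind it (Principle A).
— Priya: subject of the matrix clause; c-commands the reflexive within its binding domain — allowed (Principle A).

Priya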